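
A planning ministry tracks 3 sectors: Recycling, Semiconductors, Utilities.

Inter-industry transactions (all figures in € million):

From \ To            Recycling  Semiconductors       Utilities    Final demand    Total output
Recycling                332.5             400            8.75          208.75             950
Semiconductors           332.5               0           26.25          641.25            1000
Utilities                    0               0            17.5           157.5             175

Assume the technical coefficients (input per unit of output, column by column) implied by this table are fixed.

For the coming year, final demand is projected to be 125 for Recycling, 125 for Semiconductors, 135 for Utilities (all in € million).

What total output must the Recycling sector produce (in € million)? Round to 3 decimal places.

x_R = 375.490

Technical coefficients a_ij = z_ij / X_j:
  a_RR = 332.5/950 = 0.35, a_SR = 332.5/950 = 0.35, a_UR = 0/950 = 0.00
  a_RS = 400/1000 = 0.40, a_SS = 0/1000 = 0.00, a_US = 0/1000 = 0.00
  a_RU = 8.75/175 = 0.05, a_SU = 26.25/175 = 0.15, a_UU = 17.5/175 = 0.10
I − A =
  [   0.65    -0.40    -0.05]
  [  -0.35     1.00    -0.15]
  [   0.00     0.00     0.90]
Cofactors of I−A, C_ij = (−1)^(i+j)·(minor ij) (rows/columns in the sector order above):
  C_11 = (1.00)(0.90) − (-0.15)(0.00) = 0.9000
  C_12 = −[(-0.35)(0.90) − (-0.15)(0.00)] = 0.3150
  C_13 = (-0.35)(0.00) − (1.00)(0.00) = 0.0000
  C_21 = −[(-0.40)(0.90) − (-0.05)(0.00)] = 0.3600
  C_22 = (0.65)(0.90) − (-0.05)(0.00) = 0.5850
  C_23 = −[(0.65)(0.00) − (-0.40)(0.00)] = 0.0000
  C_31 = (-0.40)(-0.15) − (-0.05)(1.00) = 0.1100
  C_32 = −[(0.65)(-0.15) − (-0.05)(-0.35)] = 0.1150
  C_33 = (0.65)(1.00) − (-0.40)(-0.35) = 0.5100
det(I−A) = Σ_j (I−A)_1j·C_1j = (0.65)(0.9000) + (-0.40)(0.3150) + (-0.05)(0.0000) = 0.4590
adj(I−A) = Cᵀ =
  [ 0.9000   0.3600   0.1100]
  [ 0.3150   0.5850   0.1150]
  [ 0.0000   0.0000   0.5100]
(I − A)⁻¹ = adj(I−A) / det(I−A) ≈
  [   1.9608     0.7843     0.2397]
  [   0.6863     1.2745     0.2505]
  [   0.0000     0.0000     1.1111]
x = (I − A)⁻¹ d = adj(I−A)·d / det(I−A), with det(I−A) = 0.4590:
  x_R = (0.9000·125 + 0.3600·125 + 0.1100·135) / 0.4590 = 172.35 / 0.4590 ≈ 375.490
  x_S = (0.3150·125 + 0.5850·125 + 0.1150·135) / 0.4590 = 128.025 / 0.4590 ≈ 278.922
  x_U = (0.0000·125 + 0.0000·125 + 0.5100·135) / 0.4590 = 68.85 / 0.4590 = 150.000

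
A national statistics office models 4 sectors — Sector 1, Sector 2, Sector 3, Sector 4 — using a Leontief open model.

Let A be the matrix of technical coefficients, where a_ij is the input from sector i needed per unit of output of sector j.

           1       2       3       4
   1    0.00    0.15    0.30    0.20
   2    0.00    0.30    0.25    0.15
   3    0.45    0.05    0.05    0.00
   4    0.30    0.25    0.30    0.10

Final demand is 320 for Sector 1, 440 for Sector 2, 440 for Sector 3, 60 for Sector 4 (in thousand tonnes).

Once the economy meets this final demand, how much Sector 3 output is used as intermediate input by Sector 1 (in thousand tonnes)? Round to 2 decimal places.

I − A =
  [   1.00    -0.15    -0.30    -0.20]
  [   0.00     0.70    -0.25    -0.15]
  [  -0.45    -0.05     0.95     0.00]
  [  -0.30    -0.25    -0.30     0.90]
Compute the cofactors C_ij = (−1)^(i+j)·(3×3 minor ij) of I−A; the adjugate is their transpose:
adj(I−A) = Cᵀ =
  [ 0.549375   0.192250   0.272750   0.154125]
  [ 0.164250   0.649500   0.268500   0.144750]
  [ 0.268875   0.125250   0.543750   0.080625]
  [ 0.318375   0.286250   0.346750   0.541125]
det(I−A) = Σ_j (I−A)_1j·C_1j = (1.00)(0.549375) + (-0.15)(0.164250) + (-0.30)(0.268875) + (-0.20)(0.318375) = 0.3804
(I − A)⁻¹ = adj(I−A) / det(I−A) ≈
  [   1.4442     0.5054     0.7170     0.4052]
  [   0.4318     1.7074     0.7058     0.3805]
  [   0.7068     0.3293     1.4294     0.2119]
  [   0.8369     0.7525     0.9115     1.4225]
First solve x = (I − A)⁻¹ d = adj(I−A)·d / det(I−A); in particular x_1 = (0.549375·320 + 0.192250·440 + 0.272750·440 + 0.154125·60) / 0.3804 = 389.6475 / 0.3804 ≈ 1024.3099.
Intermediate flow from 3 to 1: z_31 = a_31 · x_1 = 0.45 × 389.6475 / 0.3804 = 175.341375 / 0.3804 ≈ 460.94.

z_31 = 460.94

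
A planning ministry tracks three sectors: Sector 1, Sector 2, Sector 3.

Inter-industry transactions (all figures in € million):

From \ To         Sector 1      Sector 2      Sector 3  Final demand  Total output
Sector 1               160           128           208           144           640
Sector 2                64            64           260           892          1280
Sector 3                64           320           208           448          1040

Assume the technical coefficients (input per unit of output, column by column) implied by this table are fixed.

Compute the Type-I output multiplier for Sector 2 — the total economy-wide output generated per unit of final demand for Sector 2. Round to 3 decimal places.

m_2 = 1.857

Technical coefficients a_ij = z_ij / X_j:
  a_11 = 160/640 = 0.25, a_21 = 64/640 = 0.10, a_31 = 64/640 = 0.10
  a_12 = 128/1280 = 0.10, a_22 = 64/1280 = 0.05, a_32 = 320/1280 = 0.25
  a_13 = 208/1040 = 0.20, a_23 = 260/1040 = 0.25, a_33 = 208/1040 = 0.20
I − A =
  [   0.75    -0.10    -0.20]
  [  -0.10     0.95    -0.25]
  [  -0.10    -0.25     0.80]
Cofactors of I−A, C_ij = (−1)^(i+j)·(minor ij) (rows/columns in the sector order above):
  C_11 = (0.95)(0.80) − (-0.25)(-0.25) = 0.6975
  C_12 = −[(-0.10)(0.80) − (-0.25)(-0.10)] = 0.1050
  C_13 = (-0.10)(-0.25) − (0.95)(-0.10) = 0.1200
  C_21 = −[(-0.10)(0.80) − (-0.20)(-0.25)] = 0.1300
  C_22 = (0.75)(0.80) − (-0.20)(-0.10) = 0.5800
  C_23 = −[(0.75)(-0.25) − (-0.10)(-0.10)] = 0.1975
  C_31 = (-0.10)(-0.25) − (-0.20)(0.95) = 0.2150
  C_32 = −[(0.75)(-0.25) − (-0.20)(-0.10)] = 0.2075
  C_33 = (0.75)(0.95) − (-0.10)(-0.10) = 0.7025
det(I−A) = Σ_j (I−A)_1j·C_1j = (0.75)(0.6975) + (-0.10)(0.1050) + (-0.20)(0.1200) = 0.488625
adj(I−A) = Cᵀ =
  [ 0.6975   0.1300   0.2150]
  [ 0.1050   0.5800   0.2075]
  [ 0.1200   0.1975   0.7025]
(I − A)⁻¹ = adj(I−A) / det(I−A) ≈
  [   1.4275     0.2661     0.4400]
  [   0.2149     1.1870     0.4247]
  [   0.2456     0.4042     1.4377]
The output multiplier for sector j is the column-j sum of the Leontief inverse (I − A)⁻¹ = adj(I−A) / det(I−A).
Column 2 of adj(I−A): (0.1300, 0.5800, 0.1975); det(I−A) = 0.488625.
m_2 = (0.1300 + 0.5800 + 0.1975) / 0.488625 = 0.9075 / 0.488625 ≈ 1.857.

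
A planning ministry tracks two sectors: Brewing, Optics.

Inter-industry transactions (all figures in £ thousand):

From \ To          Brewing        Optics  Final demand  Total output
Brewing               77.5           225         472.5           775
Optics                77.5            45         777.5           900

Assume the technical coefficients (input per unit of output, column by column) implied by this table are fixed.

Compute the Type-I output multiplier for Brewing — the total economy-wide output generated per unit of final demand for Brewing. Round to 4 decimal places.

Technical coefficients a_ij = z_ij / X_j:
  a_11 = 77.5/775 = 0.10, a_21 = 77.5/775 = 0.10
  a_12 = 225/900 = 0.25, a_22 = 45/900 = 0.05
I − A =
  [   0.90    -0.25]
  [  -0.10     0.95]
det(I−A) = (0.90)(0.95) − (-0.25)(-0.10) = 0.8300
adj(I−A) = [[0.95, 0.25], [0.10, 0.90]]
(I − A)⁻¹ = adj(I−A) / det(I−A) ≈
  [   1.14458     0.30120]
  [   0.12048     1.08434]
The output multiplier for sector j is the column-j sum of the Leontief inverse (I − A)⁻¹ = adj(I−A) / det(I−A).
Column 1 of adj(I−A): (0.95, 0.10); det(I−A) = 0.8300.
m_1 = (0.95 + 0.10) / 0.8300 = 1.05 / 0.8300 ≈ 1.2651.

m_1 = 1.2651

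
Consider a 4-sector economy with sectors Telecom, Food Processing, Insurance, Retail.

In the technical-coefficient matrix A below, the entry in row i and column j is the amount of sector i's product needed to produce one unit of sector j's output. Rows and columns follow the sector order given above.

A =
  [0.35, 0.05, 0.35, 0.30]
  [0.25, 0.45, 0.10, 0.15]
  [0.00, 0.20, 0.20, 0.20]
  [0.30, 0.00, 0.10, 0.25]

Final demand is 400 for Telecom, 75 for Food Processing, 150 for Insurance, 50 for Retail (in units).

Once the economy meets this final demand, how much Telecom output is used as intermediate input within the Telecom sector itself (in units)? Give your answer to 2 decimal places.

I − A =
  [   0.65    -0.05    -0.35    -0.30]
  [  -0.25     0.55    -0.10    -0.15]
  [   0.00    -0.20     0.80    -0.20]
  [  -0.30     0.00    -0.10     0.75]
Compute the cofactors C_ij = (−1)^(i+j)·(3×3 minor ij) of I−A; the adjugate is their transpose:
adj(I−A) = Cᵀ =
  [ 0.301000   0.087500   0.165375   0.182000]
  [ 0.187000   0.284000   0.138375   0.168500]
  [ 0.079500   0.082500   0.207000   0.103500]
  [ 0.131000   0.046000   0.093750   0.245500]
det(I−A) = Σ_j (I−A)_1j·C_1j = (0.65)(0.301000) + (-0.05)(0.187000) + (-0.35)(0.079500) + (-0.30)(0.131000) = 0.119175
(I − A)⁻¹ = adj(I−A) / det(I−A) ≈
  [   2.5257     0.7342     1.3877     1.5272]
  [   1.5691     2.3831     1.1611     1.4139]
  [   0.6671     0.6923     1.7369     0.8685]
  [   1.0992     0.3860     0.7867     2.0600]
First solve x = (I − A)⁻¹ d = adj(I−A)·d / det(I−A); in particular x_T = (0.301000·400 + 0.087500·75 + 0.165375·150 + 0.182000·50) / 0.119175 = 160.86875 / 0.119175 ≈ 1349.8532.
Intermediate flow from T to T: z_TT = a_TT · x_T = 0.35 × 160.86875 / 0.119175 = 56.3040625 / 0.119175 ≈ 472.45.

z_TT = 472.45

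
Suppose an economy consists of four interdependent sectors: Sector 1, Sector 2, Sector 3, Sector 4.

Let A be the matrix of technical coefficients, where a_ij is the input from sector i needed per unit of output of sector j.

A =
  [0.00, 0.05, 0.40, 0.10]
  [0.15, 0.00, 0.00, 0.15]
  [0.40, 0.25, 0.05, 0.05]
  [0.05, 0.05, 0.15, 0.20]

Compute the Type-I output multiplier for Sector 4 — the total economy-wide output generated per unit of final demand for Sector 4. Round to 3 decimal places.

m_4 = 2.023

I − A =
  [   1.00    -0.05    -0.40    -0.10]
  [  -0.15     1.00     0.00    -0.15]
  [  -0.40    -0.25     0.95    -0.05]
  [  -0.05    -0.05    -0.15     0.80]
Compute the cofactors C_ij = (−1)^(i+j)·(3×3 minor ij) of I−A; the adjugate is their transpose:
adj(I−A) = Cᵀ =
  [ 0.739750   0.127125   0.333125   0.137125]
  [ 0.129000   0.612750   0.075750   0.135750]
  [ 0.351750   0.219375   0.780375   0.133875]
  [ 0.120250   0.087375   0.171875   0.767875]
det(I−A) = Σ_j (I−A)_1j·C_1j = (1.00)(0.739750) + (-0.05)(0.129000) + (-0.40)(0.351750) + (-0.10)(0.120250) = 0.580575
(I − A)⁻¹ = adj(I−A) / det(I−A) ≈
  [   1.2742     0.2190     0.5738     0.2362]
  [   0.2222     1.0554     0.1305     0.2338]
  [   0.6059     0.3779     1.3441     0.2306]
  [   0.2071     0.1505     0.2960     1.3226]
The output multiplier for sector j is the column-j sum of the Leontief inverse (I − A)⁻¹ = adj(I−A) / det(I−A).
Column 4 of adj(I−A): (0.137125, 0.135750, 0.133875, 0.767875); det(I−A) = 0.580575.
m_4 = (0.137125 + 0.135750 + 0.133875 + 0.767875) / 0.580575 = 1.174625 / 0.580575 ≈ 2.023.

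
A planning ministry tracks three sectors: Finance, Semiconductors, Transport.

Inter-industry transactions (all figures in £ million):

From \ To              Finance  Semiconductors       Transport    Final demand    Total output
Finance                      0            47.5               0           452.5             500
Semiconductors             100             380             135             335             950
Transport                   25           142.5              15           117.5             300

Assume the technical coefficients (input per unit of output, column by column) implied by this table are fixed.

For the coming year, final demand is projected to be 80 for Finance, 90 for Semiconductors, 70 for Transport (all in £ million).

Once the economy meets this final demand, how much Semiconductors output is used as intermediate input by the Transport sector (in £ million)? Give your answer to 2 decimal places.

z_ST = 54.73

Technical coefficients a_ij = z_ij / X_j:
  a_FF = 0/500 = 0.00, a_SF = 100/500 = 0.20, a_TF = 25/500 = 0.05
  a_FS = 47.5/950 = 0.05, a_SS = 380/950 = 0.40, a_TS = 142.5/950 = 0.15
  a_FT = 0/300 = 0.00, a_ST = 135/300 = 0.45, a_TT = 15/300 = 0.05
I − A =
  [   1.00    -0.05     0.00]
  [  -0.20     0.60    -0.45]
  [  -0.05    -0.15     0.95]
Cofactors of I−A, C_ij = (−1)^(i+j)·(minor ij) (rows/columns in the sector order above):
  C_11 = (0.60)(0.95) − (-0.45)(-0.15) = 0.5025
  C_12 = −[(-0.20)(0.95) − (-0.45)(-0.05)] = 0.2125
  C_13 = (-0.20)(-0.15) − (0.60)(-0.05) = 0.0600
  C_21 = −[(-0.05)(0.95) − (0.00)(-0.15)] = 0.0475
  C_22 = (1.00)(0.95) − (0.00)(-0.05) = 0.9500
  C_23 = −[(1.00)(-0.15) − (-0.05)(-0.05)] = 0.1525
  C_31 = (-0.05)(-0.45) − (0.00)(0.60) = 0.0225
  C_32 = −[(1.00)(-0.45) − (0.00)(-0.20)] = 0.4500
  C_33 = (1.00)(0.60) − (-0.05)(-0.20) = 0.5900
det(I−A) = Σ_j (I−A)_1j·C_1j = (1.00)(0.5025) + (-0.05)(0.2125) + (0.00)(0.0600) = 0.491875
adj(I−A) = Cᵀ =
  [ 0.5025   0.0475   0.0225]
  [ 0.2125   0.9500   0.4500]
  [ 0.0600   0.1525   0.5900]
(I − A)⁻¹ = adj(I−A) / det(I−A) ≈
  [   1.0216     0.0966     0.0457]
  [   0.4320     1.9314     0.9149]
  [   0.1220     0.3100     1.1995]
First solve x = (I − A)⁻¹ d = adj(I−A)·d / det(I−A); in particular x_T = (0.0600·80 + 0.1525·90 + 0.5900·70) / 0.491875 = 59.825 / 0.491875 ≈ 121.6264.
Intermediate flow from S to T: z_ST = a_ST · x_T = 0.45 × 59.825 / 0.491875 = 26.92125 / 0.491875 ≈ 54.73.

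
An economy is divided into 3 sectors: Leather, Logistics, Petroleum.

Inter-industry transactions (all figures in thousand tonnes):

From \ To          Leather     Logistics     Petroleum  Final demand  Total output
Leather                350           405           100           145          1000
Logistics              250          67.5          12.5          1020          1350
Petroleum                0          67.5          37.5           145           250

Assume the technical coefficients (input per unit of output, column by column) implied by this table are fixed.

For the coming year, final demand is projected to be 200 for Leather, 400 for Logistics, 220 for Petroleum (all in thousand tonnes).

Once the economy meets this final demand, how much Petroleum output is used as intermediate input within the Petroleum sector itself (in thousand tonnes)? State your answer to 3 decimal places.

z_33 = 44.505

Technical coefficients a_ij = z_ij / X_j:
  a_11 = 350/1000 = 0.35, a_21 = 250/1000 = 0.25, a_31 = 0/1000 = 0.00
  a_12 = 405/1350 = 0.30, a_22 = 67.5/1350 = 0.05, a_32 = 67.5/1350 = 0.05
  a_13 = 100/250 = 0.40, a_23 = 12.5/250 = 0.05, a_33 = 37.5/250 = 0.15
I − A =
  [   0.65    -0.30    -0.40]
  [  -0.25     0.95    -0.05]
  [   0.00    -0.05     0.85]
Cofactors of I−A, C_ij = (−1)^(i+j)·(minor ij) (rows/columns in the sector order above):
  C_11 = (0.95)(0.85) − (-0.05)(-0.05) = 0.8050
  C_12 = −[(-0.25)(0.85) − (-0.05)(0.00)] = 0.2125
  C_13 = (-0.25)(-0.05) − (0.95)(0.00) = 0.0125
  C_21 = −[(-0.30)(0.85) − (-0.40)(-0.05)] = 0.2750
  C_22 = (0.65)(0.85) − (-0.40)(0.00) = 0.5525
  C_23 = −[(0.65)(-0.05) − (-0.30)(0.00)] = 0.0325
  C_31 = (-0.30)(-0.05) − (-0.40)(0.95) = 0.3950
  C_32 = −[(0.65)(-0.05) − (-0.40)(-0.25)] = 0.1325
  C_33 = (0.65)(0.95) − (-0.30)(-0.25) = 0.5425
det(I−A) = Σ_j (I−A)_1j·C_1j = (0.65)(0.8050) + (-0.30)(0.2125) + (-0.40)(0.0125) = 0.4545
adj(I−A) = Cᵀ =
  [ 0.8050   0.2750   0.3950]
  [ 0.2125   0.5525   0.1325]
  [ 0.0125   0.0325   0.5425]
(I − A)⁻¹ = adj(I−A) / det(I−A) ≈
  [   1.7712     0.6051     0.8691]
  [   0.4675     1.2156     0.2915]
  [   0.0275     0.0715     1.1936]
First solve x = (I − A)⁻¹ d = adj(I−A)·d / det(I−A); in particular x_3 = (0.0125·200 + 0.0325·400 + 0.5425·220) / 0.4545 = 134.85 / 0.4545 ≈ 296.69967.
Intermediate flow from 3 to 3: z_33 = a_33 · x_3 = 0.15 × 134.85 / 0.4545 = 20.2275 / 0.4545 ≈ 44.505.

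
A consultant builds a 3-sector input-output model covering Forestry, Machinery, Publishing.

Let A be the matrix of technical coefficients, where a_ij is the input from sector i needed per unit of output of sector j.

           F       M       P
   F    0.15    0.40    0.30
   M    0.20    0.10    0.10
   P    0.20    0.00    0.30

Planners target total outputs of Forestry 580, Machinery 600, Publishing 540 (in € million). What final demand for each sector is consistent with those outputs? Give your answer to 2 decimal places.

d_F = 91.00, d_M = 370.00, d_P = 262.00

I − A =
  [   0.85    -0.40    -0.30]
  [  -0.20     0.90    -0.10]
  [  -0.20     0.00     0.70]
d = (I − A) x:
  d_F = (+0.85)·580 + (-0.40)·600 + (-0.30)·540 = 91.00
  d_M = (-0.20)·580 + (+0.90)·600 + (-0.10)·540 = 370.00
  d_P = (-0.20)·580 + (+0.00)·600 + (+0.70)·540 = 262.00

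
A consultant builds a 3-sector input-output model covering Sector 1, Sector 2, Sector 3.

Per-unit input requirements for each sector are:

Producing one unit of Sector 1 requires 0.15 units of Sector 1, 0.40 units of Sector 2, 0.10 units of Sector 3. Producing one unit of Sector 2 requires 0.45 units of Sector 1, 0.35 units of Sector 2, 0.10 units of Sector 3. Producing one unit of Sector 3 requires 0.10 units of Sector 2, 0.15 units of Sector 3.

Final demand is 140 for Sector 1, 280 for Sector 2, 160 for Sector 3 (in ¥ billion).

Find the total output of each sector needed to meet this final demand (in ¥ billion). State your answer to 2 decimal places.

I − A =
  [   0.85    -0.45     0.00]
  [  -0.40     0.65    -0.10]
  [  -0.10    -0.10     0.85]
Cofactors of I−A, C_ij = (−1)^(i+j)·(minor ij) (rows/columns in the sector order above):
  C_11 = (0.65)(0.85) − (-0.10)(-0.10) = 0.5425
  C_12 = −[(-0.40)(0.85) − (-0.10)(-0.10)] = 0.3500
  C_13 = (-0.40)(-0.10) − (0.65)(-0.10) = 0.1050
  C_21 = −[(-0.45)(0.85) − (0.00)(-0.10)] = 0.3825
  C_22 = (0.85)(0.85) − (0.00)(-0.10) = 0.7225
  C_23 = −[(0.85)(-0.10) − (-0.45)(-0.10)] = 0.1300
  C_31 = (-0.45)(-0.10) − (0.00)(0.65) = 0.0450
  C_32 = −[(0.85)(-0.10) − (0.00)(-0.40)] = 0.0850
  C_33 = (0.85)(0.65) − (-0.45)(-0.40) = 0.3725
det(I−A) = Σ_j (I−A)_1j·C_1j = (0.85)(0.5425) + (-0.45)(0.3500) + (0.00)(0.1050) = 0.303625
adj(I−A) = Cᵀ =
  [ 0.5425   0.3825   0.0450]
  [ 0.3500   0.7225   0.0850]
  [ 0.1050   0.1300   0.3725]
(I − A)⁻¹ = adj(I−A) / det(I−A) ≈
  [   1.7867     1.2598     0.1482]
  [   1.1527     2.3796     0.2800]
  [   0.3458     0.4282     1.2268]
x = (I − A)⁻¹ d = adj(I−A)·d / det(I−A), with det(I−A) = 0.303625:
  x_1 = (0.5425·140 + 0.3825·280 + 0.0450·160) / 0.303625 = 190.25 / 0.303625 ≈ 626.60
  x_2 = (0.3500·140 + 0.7225·280 + 0.0850·160) / 0.303625 = 264.90 / 0.303625 ≈ 872.46
  x_3 = (0.1050·140 + 0.1300·280 + 0.3725·160) / 0.303625 = 110.70 / 0.303625 ≈ 364.59

x_1 = 626.60, x_2 = 872.46, x_3 = 364.59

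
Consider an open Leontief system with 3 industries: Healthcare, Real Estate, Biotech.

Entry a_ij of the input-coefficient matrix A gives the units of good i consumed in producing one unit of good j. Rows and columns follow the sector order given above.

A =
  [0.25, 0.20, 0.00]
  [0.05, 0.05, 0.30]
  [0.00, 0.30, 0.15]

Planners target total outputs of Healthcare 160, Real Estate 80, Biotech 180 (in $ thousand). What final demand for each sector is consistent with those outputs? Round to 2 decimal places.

I − A =
  [   0.75    -0.20     0.00]
  [  -0.05     0.95    -0.30]
  [   0.00    -0.30     0.85]
d = (I − A) x:
  d_H = (+0.75)·160 + (-0.20)·80 + (+0.00)·180 = 104.00
  d_R = (-0.05)·160 + (+0.95)·80 + (-0.30)·180 = 14.00
  d_B = (+0.00)·160 + (-0.30)·80 + (+0.85)·180 = 129.00

d_H = 104.00, d_R = 14.00, d_B = 129.00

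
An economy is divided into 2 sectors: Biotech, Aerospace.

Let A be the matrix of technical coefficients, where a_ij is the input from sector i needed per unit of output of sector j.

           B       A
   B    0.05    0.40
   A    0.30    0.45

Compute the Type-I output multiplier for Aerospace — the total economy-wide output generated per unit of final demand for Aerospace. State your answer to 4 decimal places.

m_A = 3.3540

I − A =
  [   0.95    -0.40]
  [  -0.30     0.55]
det(I−A) = (0.95)(0.55) − (-0.40)(-0.30) = 0.4025
adj(I−A) = [[0.55, 0.40], [0.30, 0.95]]
(I − A)⁻¹ = adj(I−A) / det(I−A) ≈
  [   1.36646     0.99379]
  [   0.74534     2.36025]
The output multiplier for sector j is the column-j sum of the Leontief inverse (I − A)⁻¹ = adj(I−A) / det(I−A).
Column A of adj(I−A): (0.40, 0.95); det(I−A) = 0.4025.
m_A = (0.40 + 0.95) / 0.4025 = 1.35 / 0.4025 ≈ 3.3540.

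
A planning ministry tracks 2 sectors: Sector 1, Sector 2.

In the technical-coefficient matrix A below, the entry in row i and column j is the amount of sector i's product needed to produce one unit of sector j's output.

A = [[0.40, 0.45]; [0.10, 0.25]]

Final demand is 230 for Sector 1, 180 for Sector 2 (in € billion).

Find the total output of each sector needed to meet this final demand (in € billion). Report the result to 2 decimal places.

I − A =
  [   0.60    -0.45]
  [  -0.10     0.75]
det(I−A) = (0.60)(0.75) − (-0.45)(-0.10) = 0.4050
adj(I−A) = [[0.75, 0.45], [0.10, 0.60]]
(I − A)⁻¹ = adj(I−A) / det(I−A) ≈
  [   1.8519     1.1111]
  [   0.2469     1.4815]
x = (I − A)⁻¹ d = adj(I−A)·d / det(I−A), with det(I−A) = 0.4050:
  x_1 = (0.75·230 + 0.45·180) / 0.4050 = 253.50 / 0.4050 ≈ 625.93
  x_2 = (0.10·230 + 0.60·180) / 0.4050 = 131.00 / 0.4050 ≈ 323.46

x_1 = 625.93, x_2 = 323.46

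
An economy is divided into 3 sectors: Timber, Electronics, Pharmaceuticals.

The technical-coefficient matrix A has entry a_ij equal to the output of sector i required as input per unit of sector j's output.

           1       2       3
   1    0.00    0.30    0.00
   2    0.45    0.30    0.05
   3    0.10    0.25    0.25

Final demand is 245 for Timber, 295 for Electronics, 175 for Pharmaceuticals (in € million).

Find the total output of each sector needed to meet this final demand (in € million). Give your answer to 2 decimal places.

I − A =
  [   1.00    -0.30     0.00]
  [  -0.45     0.70    -0.05]
  [  -0.10    -0.25     0.75]
Cofactors of I−A, C_ij = (−1)^(i+j)·(minor ij) (rows/columns in the sector order above):
  C_11 = (0.70)(0.75) − (-0.05)(-0.25) = 0.5125
  C_12 = −[(-0.45)(0.75) − (-0.05)(-0.10)] = 0.3425
  C_13 = (-0.45)(-0.25) − (0.70)(-0.10) = 0.1825
  C_21 = −[(-0.30)(0.75) − (0.00)(-0.25)] = 0.2250
  C_22 = (1.00)(0.75) − (0.00)(-0.10) = 0.7500
  C_23 = −[(1.00)(-0.25) − (-0.30)(-0.10)] = 0.2800
  C_31 = (-0.30)(-0.05) − (0.00)(0.70) = 0.0150
  C_32 = −[(1.00)(-0.05) − (0.00)(-0.45)] = 0.0500
  C_33 = (1.00)(0.70) − (-0.30)(-0.45) = 0.5650
det(I−A) = Σ_j (I−A)_1j·C_1j = (1.00)(0.5125) + (-0.30)(0.3425) + (0.00)(0.1825) = 0.40975
adj(I−A) = Cᵀ =
  [ 0.5125   0.2250   0.0150]
  [ 0.3425   0.7500   0.0500]
  [ 0.1825   0.2800   0.5650]
(I − A)⁻¹ = adj(I−A) / det(I−A) ≈
  [   1.2508     0.5491     0.0366]
  [   0.8359     1.8304     0.1220]
  [   0.4454     0.6833     1.3789]
x = (I − A)⁻¹ d = adj(I−A)·d / det(I−A), with det(I−A) = 0.40975:
  x_1 = (0.5125·245 + 0.2250·295 + 0.0150·175) / 0.40975 = 194.5625 / 0.40975 ≈ 474.83
  x_2 = (0.3425·245 + 0.7500·295 + 0.0500·175) / 0.40975 = 313.9125 / 0.40975 ≈ 766.11
  x_3 = (0.1825·245 + 0.2800·295 + 0.5650·175) / 0.40975 = 226.1875 / 0.40975 ≈ 552.01

x_1 = 474.83, x_2 = 766.11, x_3 = 552.01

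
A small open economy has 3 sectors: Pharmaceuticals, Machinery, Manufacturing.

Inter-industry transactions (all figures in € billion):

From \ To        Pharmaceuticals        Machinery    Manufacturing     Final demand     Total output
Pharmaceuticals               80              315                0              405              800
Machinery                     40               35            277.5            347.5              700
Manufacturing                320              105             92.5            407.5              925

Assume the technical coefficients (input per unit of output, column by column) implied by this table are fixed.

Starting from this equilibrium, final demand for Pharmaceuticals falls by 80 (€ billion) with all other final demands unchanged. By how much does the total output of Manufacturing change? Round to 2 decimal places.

Δx_3 = -47.35

Technical coefficients a_ij = z_ij / X_j:
  a_11 = 80/800 = 0.10, a_21 = 40/800 = 0.05, a_31 = 320/800 = 0.40
  a_12 = 315/700 = 0.45, a_22 = 35/700 = 0.05, a_32 = 105/700 = 0.15
  a_13 = 0/925 = 0.00, a_23 = 277.5/925 = 0.30, a_33 = 92.5/925 = 0.10
I − A =
  [   0.90    -0.45     0.00]
  [  -0.05     0.95    -0.30]
  [  -0.40    -0.15     0.90]
Cofactors of I−A, C_ij = (−1)^(i+j)·(minor ij) (rows/columns in the sector order above):
  C_11 = (0.95)(0.90) − (-0.30)(-0.15) = 0.8100
  C_12 = −[(-0.05)(0.90) − (-0.30)(-0.40)] = 0.1650
  C_13 = (-0.05)(-0.15) − (0.95)(-0.40) = 0.3875
  C_21 = −[(-0.45)(0.90) − (0.00)(-0.15)] = 0.4050
  C_22 = (0.90)(0.90) − (0.00)(-0.40) = 0.8100
  C_23 = −[(0.90)(-0.15) − (-0.45)(-0.40)] = 0.3150
  C_31 = (-0.45)(-0.30) − (0.00)(0.95) = 0.1350
  C_32 = −[(0.90)(-0.30) − (0.00)(-0.05)] = 0.2700
  C_33 = (0.90)(0.95) − (-0.45)(-0.05) = 0.8325
det(I−A) = Σ_j (I−A)_1j·C_1j = (0.90)(0.8100) + (-0.45)(0.1650) + (0.00)(0.3875) = 0.65475
adj(I−A) = Cᵀ =
  [ 0.8100   0.4050   0.1350]
  [ 0.1650   0.8100   0.2700]
  [ 0.3875   0.3150   0.8325]
(I − A)⁻¹ = adj(I−A) / det(I−A) ≈
  [   1.2371     0.6186     0.2062]
  [   0.2520     1.2371     0.4124]
  [   0.5918     0.4811     1.2715]
Δx = (I − A)⁻¹ Δd with Δd having -80 in the Pharmaceuticals component and 0 elsewhere.
So Δx_3 = L_31 · (-80), where L_31 = adj(I−A)_31 / det(I−A) = 0.3875 / 0.65475.
Δx_3 = 0.3875 × (-80) / 0.65475 = -31.00 / 0.65475 ≈ -47.35.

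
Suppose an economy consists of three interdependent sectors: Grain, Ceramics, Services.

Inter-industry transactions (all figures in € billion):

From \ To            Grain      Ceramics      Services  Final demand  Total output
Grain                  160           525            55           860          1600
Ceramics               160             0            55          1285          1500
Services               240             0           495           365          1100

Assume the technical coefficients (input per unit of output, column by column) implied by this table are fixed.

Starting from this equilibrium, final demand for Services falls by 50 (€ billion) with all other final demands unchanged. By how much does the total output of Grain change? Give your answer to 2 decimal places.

Technical coefficients a_ij = z_ij / X_j:
  a_GG = 160/1600 = 0.10, a_CG = 160/1600 = 0.10, a_SG = 240/1600 = 0.15
  a_GC = 525/1500 = 0.35, a_CC = 0/1500 = 0.00, a_SC = 0/1500 = 0.00
  a_GS = 55/1100 = 0.05, a_CS = 55/1100 = 0.05, a_SS = 495/1100 = 0.45
I − A =
  [   0.90    -0.35    -0.05]
  [  -0.10     1.00    -0.05]
  [  -0.15     0.00     0.55]
Cofactors of I−A, C_ij = (−1)^(i+j)·(minor ij) (rows/columns in the sector order above):
  C_11 = (1.00)(0.55) − (-0.05)(0.00) = 0.5500
  C_12 = −[(-0.10)(0.55) − (-0.05)(-0.15)] = 0.0625
  C_13 = (-0.10)(0.00) − (1.00)(-0.15) = 0.1500
  C_21 = −[(-0.35)(0.55) − (-0.05)(0.00)] = 0.1925
  C_22 = (0.90)(0.55) − (-0.05)(-0.15) = 0.4875
  C_23 = −[(0.90)(0.00) − (-0.35)(-0.15)] = 0.0525
  C_31 = (-0.35)(-0.05) − (-0.05)(1.00) = 0.0675
  C_32 = −[(0.90)(-0.05) − (-0.05)(-0.10)] = 0.0500
  C_33 = (0.90)(1.00) − (-0.35)(-0.10) = 0.8650
det(I−A) = Σ_j (I−A)_1j·C_1j = (0.90)(0.5500) + (-0.35)(0.0625) + (-0.05)(0.1500) = 0.465625
adj(I−A) = Cᵀ =
  [ 0.5500   0.1925   0.0675]
  [ 0.0625   0.4875   0.0500]
  [ 0.1500   0.0525   0.8650]
(I − A)⁻¹ = adj(I−A) / det(I−A) ≈
  [   1.1812     0.4134     0.1450]
  [   0.1342     1.0470     0.1074]
  [   0.3221     0.1128     1.8577]
Δx = (I − A)⁻¹ Δd with Δd having -50 in the Services component and 0 elsewhere.
So Δx_G = L_GS · (-50), where L_GS = adj(I−A)_GS / det(I−A) = 0.0675 / 0.465625.
Δx_G = 0.0675 × (-50) / 0.465625 = -3.375 / 0.465625 ≈ -7.25.

Δx_G = -7.25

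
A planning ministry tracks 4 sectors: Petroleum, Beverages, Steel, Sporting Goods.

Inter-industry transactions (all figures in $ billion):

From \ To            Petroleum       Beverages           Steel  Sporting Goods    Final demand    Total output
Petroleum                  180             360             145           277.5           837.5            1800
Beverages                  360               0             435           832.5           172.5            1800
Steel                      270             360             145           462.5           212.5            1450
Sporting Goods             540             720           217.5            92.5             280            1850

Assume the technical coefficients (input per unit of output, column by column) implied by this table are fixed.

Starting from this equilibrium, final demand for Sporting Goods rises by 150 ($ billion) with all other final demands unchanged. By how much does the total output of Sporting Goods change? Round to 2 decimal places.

Technical coefficients a_ij = z_ij / X_j:
  a_11 = 180/1800 = 0.10, a_21 = 360/1800 = 0.20, a_31 = 270/1800 = 0.15, a_41 = 540/1800 = 0.30
  a_12 = 360/1800 = 0.20, a_22 = 0/1800 = 0.00, a_32 = 360/1800 = 0.20, a_42 = 720/1800 = 0.40
  a_13 = 145/1450 = 0.10, a_23 = 435/1450 = 0.30, a_33 = 145/1450 = 0.10, a_43 = 217.5/1450 = 0.15
  a_14 = 277.5/1850 = 0.15, a_24 = 832.5/1850 = 0.45, a_34 = 462.5/1850 = 0.25, a_44 = 92.5/1850 = 0.05
I − A =
  [   0.90    -0.20    -0.10    -0.15]
  [  -0.20     1.00    -0.30    -0.45]
  [  -0.15    -0.20     0.90    -0.25]
  [  -0.30    -0.40    -0.15     0.95]
Compute the cofactors C_ij = (−1)^(i+j)·(3×3 minor ij) of I−A; the adjugate is their transpose:
adj(I−A) = Cᵀ =
  [ 0.555000   0.251000   0.188000   0.256000]
  [ 0.360375   0.670125   0.340750   0.464000]
  [ 0.275500   0.304500   0.571000   0.338000]
  [ 0.370500   0.409500   0.293000   0.692000]
det(I−A) = Σ_j (I−A)_1j·C_1j = (0.90)(0.555000) + (-0.20)(0.360375) + (-0.10)(0.275500) + (-0.15)(0.370500) = 0.3443
(I − A)⁻¹ = adj(I−A) / det(I−A) ≈
  [   1.6120     0.7290     0.5460     0.7435]
  [   1.0467     1.9463     0.9897     1.3477]
  [   0.8002     0.8844     1.6584     0.9817]
  [   1.0761     1.1894     0.8510     2.0099]
Δx = (I − A)⁻¹ Δd with Δd having +150 in the Sporting Goods component and 0 elsewhere.
So Δx_4 = L_44 · (+150), where L_44 = adj(I−A)_44 / det(I−A) = 0.692000 / 0.3443.
Δx_4 = 0.692000 × (+150) / 0.3443 = 103.80 / 0.3443 ≈ 301.48.

Δx_4 = 301.48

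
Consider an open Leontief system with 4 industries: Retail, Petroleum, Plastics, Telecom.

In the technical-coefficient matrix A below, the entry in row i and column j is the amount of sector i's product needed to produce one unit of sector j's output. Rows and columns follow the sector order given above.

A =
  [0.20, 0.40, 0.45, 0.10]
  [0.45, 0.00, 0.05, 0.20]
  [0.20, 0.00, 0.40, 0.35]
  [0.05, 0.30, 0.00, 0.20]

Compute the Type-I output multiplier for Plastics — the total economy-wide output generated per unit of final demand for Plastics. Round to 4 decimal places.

I − A =
  [   0.80    -0.40    -0.45    -0.10]
  [  -0.45     1.00    -0.05    -0.20]
  [  -0.20     0.00     0.60    -0.35]
  [  -0.05    -0.30     0.00     0.80]
Compute the cofactors C_ij = (−1)^(i+j)·(3×3 minor ij) of I−A; the adjugate is their transpose:
adj(I−A) = Cᵀ =
  [ 0.438750   0.257250   0.350500   0.272500]
  [ 0.230875   0.301125   0.198250   0.190875]
  [ 0.212750   0.161000   0.425500   0.253000]
  [ 0.114000   0.129000   0.096250   0.278000]
det(I−A) = Σ_j (I−A)_1j·C_1j = (0.80)(0.438750) + (-0.40)(0.230875) + (-0.45)(0.212750) + (-0.10)(0.114000) = 0.1515125
(I − A)⁻¹ = adj(I−A) / det(I−A) ≈
  [   2.89580     1.69788     2.31334     1.79853]
  [   1.52380     1.98746     1.30847     1.25980]
  [   1.40417     1.06262     2.80835     1.66983]
  [   0.75241     0.85141     0.63526     1.83483]
The output multiplier for sector j is the column-j sum of the Leontief inverse (I − A)⁻¹ = adj(I−A) / det(I−A).
Column 3 of adj(I−A): (0.350500, 0.198250, 0.425500, 0.096250); det(I−A) = 0.1515125.
m_3 = (0.350500 + 0.198250 + 0.425500 + 0.096250) / 0.1515125 = 1.0705 / 0.1515125 ≈ 7.0654.

m_3 = 7.0654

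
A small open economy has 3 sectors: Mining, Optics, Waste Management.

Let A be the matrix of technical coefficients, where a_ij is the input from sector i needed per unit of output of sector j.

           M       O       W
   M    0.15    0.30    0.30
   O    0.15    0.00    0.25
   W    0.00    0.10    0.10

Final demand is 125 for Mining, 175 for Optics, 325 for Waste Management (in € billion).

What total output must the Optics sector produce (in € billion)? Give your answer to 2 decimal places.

I − A =
  [   0.85    -0.30    -0.30]
  [  -0.15     1.00    -0.25]
  [   0.00    -0.10     0.90]
Cofactors of I−A, C_ij = (−1)^(i+j)·(minor ij) (rows/columns in the sector order above):
  C_11 = (1.00)(0.90) − (-0.25)(-0.10) = 0.8750
  C_12 = −[(-0.15)(0.90) − (-0.25)(0.00)] = 0.1350
  C_13 = (-0.15)(-0.10) − (1.00)(0.00) = 0.0150
  C_21 = −[(-0.30)(0.90) − (-0.30)(-0.10)] = 0.3000
  C_22 = (0.85)(0.90) − (-0.30)(0.00) = 0.7650
  C_23 = −[(0.85)(-0.10) − (-0.30)(0.00)] = 0.0850
  C_31 = (-0.30)(-0.25) − (-0.30)(1.00) = 0.3750
  C_32 = −[(0.85)(-0.25) − (-0.30)(-0.15)] = 0.2575
  C_33 = (0.85)(1.00) − (-0.30)(-0.15) = 0.8050
det(I−A) = Σ_j (I−A)_1j·C_1j = (0.85)(0.8750) + (-0.30)(0.1350) + (-0.30)(0.0150) = 0.69875
adj(I−A) = Cᵀ =
  [ 0.8750   0.3000   0.3750]
  [ 0.1350   0.7650   0.2575]
  [ 0.0150   0.0850   0.8050]
(I − A)⁻¹ = adj(I−A) / det(I−A) ≈
  [   1.2522     0.4293     0.5367]
  [   0.1932     1.0948     0.3685]
  [   0.0215     0.1216     1.1521]
x = (I − A)⁻¹ d = adj(I−A)·d / det(I−A), with det(I−A) = 0.69875:
  x_M = (0.8750·125 + 0.3000·175 + 0.3750·325) / 0.69875 = 283.75 / 0.69875 ≈ 406.08
  x_O = (0.1350·125 + 0.7650·175 + 0.2575·325) / 0.69875 = 234.4375 / 0.69875 ≈ 335.51
  x_W = (0.0150·125 + 0.0850·175 + 0.8050·325) / 0.69875 = 278.375 / 0.69875 ≈ 398.39

x_O = 335.51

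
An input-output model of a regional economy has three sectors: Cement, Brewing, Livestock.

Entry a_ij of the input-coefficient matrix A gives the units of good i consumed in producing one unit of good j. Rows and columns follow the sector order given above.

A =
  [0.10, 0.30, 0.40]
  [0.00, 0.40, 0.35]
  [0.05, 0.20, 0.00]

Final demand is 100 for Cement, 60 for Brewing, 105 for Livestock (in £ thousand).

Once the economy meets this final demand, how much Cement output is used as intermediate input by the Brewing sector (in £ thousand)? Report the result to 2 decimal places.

z_12 = 57.18

I − A =
  [   0.90    -0.30    -0.40]
  [   0.00     0.60    -0.35]
  [  -0.05    -0.20     1.00]
Cofactors of I−A, C_ij = (−1)^(i+j)·(minor ij) (rows/columns in the sector order above):
  C_11 = (0.60)(1.00) − (-0.35)(-0.20) = 0.5300
  C_12 = −[(0.00)(1.00) − (-0.35)(-0.05)] = 0.0175
  C_13 = (0.00)(-0.20) − (0.60)(-0.05) = 0.0300
  C_21 = −[(-0.30)(1.00) − (-0.40)(-0.20)] = 0.3800
  C_22 = (0.90)(1.00) − (-0.40)(-0.05) = 0.8800
  C_23 = −[(0.90)(-0.20) − (-0.30)(-0.05)] = 0.1950
  C_31 = (-0.30)(-0.35) − (-0.40)(0.60) = 0.3450
  C_32 = −[(0.90)(-0.35) − (-0.40)(0.00)] = 0.3150
  C_33 = (0.90)(0.60) − (-0.30)(0.00) = 0.5400
det(I−A) = Σ_j (I−A)_1j·C_1j = (0.90)(0.5300) + (-0.30)(0.0175) + (-0.40)(0.0300) = 0.45975
adj(I−A) = Cᵀ =
  [ 0.5300   0.3800   0.3450]
  [ 0.0175   0.8800   0.3150]
  [ 0.0300   0.1950   0.5400]
(I − A)⁻¹ = adj(I−A) / det(I−A) ≈
  [   1.1528     0.8265     0.7504]
  [   0.0381     1.9141     0.6852]
  [   0.0653     0.4241     1.1746]
First solve x = (I − A)⁻¹ d = adj(I−A)·d / det(I−A); in particular x_2 = (0.0175·100 + 0.8800·60 + 0.3150·105) / 0.45975 = 87.625 / 0.45975 ≈ 190.5927.
Intermediate flow from 1 to 2: z_12 = a_12 · x_2 = 0.30 × 87.625 / 0.45975 = 26.2875 / 0.45975 ≈ 57.18.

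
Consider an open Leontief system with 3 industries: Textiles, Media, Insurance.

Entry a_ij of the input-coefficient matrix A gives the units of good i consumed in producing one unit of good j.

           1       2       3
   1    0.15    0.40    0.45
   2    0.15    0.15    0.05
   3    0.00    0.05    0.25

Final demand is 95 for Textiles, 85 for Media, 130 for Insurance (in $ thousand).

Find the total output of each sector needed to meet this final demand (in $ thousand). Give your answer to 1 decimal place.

x_1 = 285.0, x_2 = 161.1, x_3 = 184.1

I − A =
  [   0.85    -0.40    -0.45]
  [  -0.15     0.85    -0.05]
  [   0.00    -0.05     0.75]
Cofactors of I−A, C_ij = (−1)^(i+j)·(minor ij) (rows/columns in the sector order above):
  C_11 = (0.85)(0.75) − (-0.05)(-0.05) = 0.6350
  C_12 = −[(-0.15)(0.75) − (-0.05)(0.00)] = 0.1125
  C_13 = (-0.15)(-0.05) − (0.85)(0.00) = 0.0075
  C_21 = −[(-0.40)(0.75) − (-0.45)(-0.05)] = 0.3225
  C_22 = (0.85)(0.75) − (-0.45)(0.00) = 0.6375
  C_23 = −[(0.85)(-0.05) − (-0.40)(0.00)] = 0.0425
  C_31 = (-0.40)(-0.05) − (-0.45)(0.85) = 0.4025
  C_32 = −[(0.85)(-0.05) − (-0.45)(-0.15)] = 0.1100
  C_33 = (0.85)(0.85) − (-0.40)(-0.15) = 0.6625
det(I−A) = Σ_j (I−A)_1j·C_1j = (0.85)(0.6350) + (-0.40)(0.1125) + (-0.45)(0.0075) = 0.491375
adj(I−A) = Cᵀ =
  [ 0.6350   0.3225   0.4025]
  [ 0.1125   0.6375   0.1100]
  [ 0.0075   0.0425   0.6625]
(I − A)⁻¹ = adj(I−A) / det(I−A) ≈
  [   1.2923     0.6563     0.8191]
  [   0.2289     1.2974     0.2239]
  [   0.0153     0.0865     1.3483]
x = (I − A)⁻¹ d = adj(I−A)·d / det(I−A), with det(I−A) = 0.491375:
  x_1 = (0.6350·95 + 0.3225·85 + 0.4025·130) / 0.491375 = 140.0625 / 0.491375 ≈ 285.0
  x_2 = (0.1125·95 + 0.6375·85 + 0.1100·130) / 0.491375 = 79.175 / 0.491375 ≈ 161.1
  x_3 = (0.0075·95 + 0.0425·85 + 0.6625·130) / 0.491375 = 90.45 / 0.491375 ≈ 184.1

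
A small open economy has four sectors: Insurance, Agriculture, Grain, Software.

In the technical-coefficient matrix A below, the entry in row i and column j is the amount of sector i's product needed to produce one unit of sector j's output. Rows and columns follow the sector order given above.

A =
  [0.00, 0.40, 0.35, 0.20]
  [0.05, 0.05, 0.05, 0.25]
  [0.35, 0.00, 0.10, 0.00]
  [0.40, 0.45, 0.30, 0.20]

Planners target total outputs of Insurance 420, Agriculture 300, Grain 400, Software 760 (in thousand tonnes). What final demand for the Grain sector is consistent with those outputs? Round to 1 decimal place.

I − A =
  [   1.00    -0.40    -0.35    -0.20]
  [  -0.05     0.95    -0.05    -0.25]
  [  -0.35     0.00     0.90     0.00]
  [  -0.40    -0.45    -0.30     0.80]
d = (I − A) x:
  d_I = (+1.00)·420 + (-0.40)·300 + (-0.35)·400 + (-0.20)·760 = 8.0
  d_A = (-0.05)·420 + (+0.95)·300 + (-0.05)·400 + (-0.25)·760 = 54.0
  d_G = (-0.35)·420 + (+0.00)·300 + (+0.90)·400 + (+0.00)·760 = 213.0
  d_S = (-0.40)·420 + (-0.45)·300 + (-0.30)·400 + (+0.80)·760 = 185.0

d_G = 213.0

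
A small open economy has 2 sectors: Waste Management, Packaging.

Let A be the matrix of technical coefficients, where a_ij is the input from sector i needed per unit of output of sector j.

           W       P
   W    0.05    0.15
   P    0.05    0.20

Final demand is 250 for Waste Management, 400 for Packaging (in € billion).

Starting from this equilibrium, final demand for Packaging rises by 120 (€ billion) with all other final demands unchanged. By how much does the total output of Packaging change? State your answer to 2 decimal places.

I − A =
  [   0.95    -0.15]
  [  -0.05     0.80]
det(I−A) = (0.95)(0.80) − (-0.15)(-0.05) = 0.7525
adj(I−A) = [[0.80, 0.15], [0.05, 0.95]]
(I − A)⁻¹ = adj(I−A) / det(I−A) ≈
  [   1.0631     0.1993]
  [   0.0664     1.2625]
Δx = (I − A)⁻¹ Δd with Δd having +120 in the Packaging component and 0 elsewhere.
So Δx_P = L_PP · (+120), where L_PP = adj(I−A)_PP / det(I−A) = 0.95 / 0.7525.
Δx_P = 0.95 × (+120) / 0.7525 = 114.00 / 0.7525 ≈ 151.50.

Δx_P = 151.50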